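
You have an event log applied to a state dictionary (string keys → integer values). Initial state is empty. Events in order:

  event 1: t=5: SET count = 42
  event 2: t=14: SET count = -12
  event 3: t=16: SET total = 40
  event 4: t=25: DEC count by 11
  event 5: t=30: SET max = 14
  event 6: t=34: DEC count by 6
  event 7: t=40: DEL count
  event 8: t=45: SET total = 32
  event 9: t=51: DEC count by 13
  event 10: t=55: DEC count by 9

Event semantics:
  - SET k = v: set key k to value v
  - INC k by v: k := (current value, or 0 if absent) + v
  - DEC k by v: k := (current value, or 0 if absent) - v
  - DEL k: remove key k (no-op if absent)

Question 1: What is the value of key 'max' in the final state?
Track key 'max' through all 10 events:
  event 1 (t=5: SET count = 42): max unchanged
  event 2 (t=14: SET count = -12): max unchanged
  event 3 (t=16: SET total = 40): max unchanged
  event 4 (t=25: DEC count by 11): max unchanged
  event 5 (t=30: SET max = 14): max (absent) -> 14
  event 6 (t=34: DEC count by 6): max unchanged
  event 7 (t=40: DEL count): max unchanged
  event 8 (t=45: SET total = 32): max unchanged
  event 9 (t=51: DEC count by 13): max unchanged
  event 10 (t=55: DEC count by 9): max unchanged
Final: max = 14

Answer: 14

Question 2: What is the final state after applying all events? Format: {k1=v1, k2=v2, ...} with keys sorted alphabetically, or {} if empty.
  after event 1 (t=5: SET count = 42): {count=42}
  after event 2 (t=14: SET count = -12): {count=-12}
  after event 3 (t=16: SET total = 40): {count=-12, total=40}
  after event 4 (t=25: DEC count by 11): {count=-23, total=40}
  after event 5 (t=30: SET max = 14): {count=-23, max=14, total=40}
  after event 6 (t=34: DEC count by 6): {count=-29, max=14, total=40}
  after event 7 (t=40: DEL count): {max=14, total=40}
  after event 8 (t=45: SET total = 32): {max=14, total=32}
  after event 9 (t=51: DEC count by 13): {count=-13, max=14, total=32}
  after event 10 (t=55: DEC count by 9): {count=-22, max=14, total=32}

Answer: {count=-22, max=14, total=32}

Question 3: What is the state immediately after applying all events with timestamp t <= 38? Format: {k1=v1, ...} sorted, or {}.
Answer: {count=-29, max=14, total=40}

Derivation:
Apply events with t <= 38 (6 events):
  after event 1 (t=5: SET count = 42): {count=42}
  after event 2 (t=14: SET count = -12): {count=-12}
  after event 3 (t=16: SET total = 40): {count=-12, total=40}
  after event 4 (t=25: DEC count by 11): {count=-23, total=40}
  after event 5 (t=30: SET max = 14): {count=-23, max=14, total=40}
  after event 6 (t=34: DEC count by 6): {count=-29, max=14, total=40}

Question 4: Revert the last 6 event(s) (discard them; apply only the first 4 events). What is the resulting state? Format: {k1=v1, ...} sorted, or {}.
Keep first 4 events (discard last 6):
  after event 1 (t=5: SET count = 42): {count=42}
  after event 2 (t=14: SET count = -12): {count=-12}
  after event 3 (t=16: SET total = 40): {count=-12, total=40}
  after event 4 (t=25: DEC count by 11): {count=-23, total=40}

Answer: {count=-23, total=40}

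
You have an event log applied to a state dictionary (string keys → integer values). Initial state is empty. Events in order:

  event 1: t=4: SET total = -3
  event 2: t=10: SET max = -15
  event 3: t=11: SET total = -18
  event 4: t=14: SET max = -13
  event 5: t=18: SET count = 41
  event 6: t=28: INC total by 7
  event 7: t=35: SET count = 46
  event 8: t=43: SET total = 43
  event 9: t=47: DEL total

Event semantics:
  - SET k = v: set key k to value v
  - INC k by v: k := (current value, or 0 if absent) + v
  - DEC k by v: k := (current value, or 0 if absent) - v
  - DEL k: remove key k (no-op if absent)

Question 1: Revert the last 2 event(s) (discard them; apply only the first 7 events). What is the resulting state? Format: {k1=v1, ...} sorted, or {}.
Keep first 7 events (discard last 2):
  after event 1 (t=4: SET total = -3): {total=-3}
  after event 2 (t=10: SET max = -15): {max=-15, total=-3}
  after event 3 (t=11: SET total = -18): {max=-15, total=-18}
  after event 4 (t=14: SET max = -13): {max=-13, total=-18}
  after event 5 (t=18: SET count = 41): {count=41, max=-13, total=-18}
  after event 6 (t=28: INC total by 7): {count=41, max=-13, total=-11}
  after event 7 (t=35: SET count = 46): {count=46, max=-13, total=-11}

Answer: {count=46, max=-13, total=-11}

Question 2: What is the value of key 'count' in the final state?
Track key 'count' through all 9 events:
  event 1 (t=4: SET total = -3): count unchanged
  event 2 (t=10: SET max = -15): count unchanged
  event 3 (t=11: SET total = -18): count unchanged
  event 4 (t=14: SET max = -13): count unchanged
  event 5 (t=18: SET count = 41): count (absent) -> 41
  event 6 (t=28: INC total by 7): count unchanged
  event 7 (t=35: SET count = 46): count 41 -> 46
  event 8 (t=43: SET total = 43): count unchanged
  event 9 (t=47: DEL total): count unchanged
Final: count = 46

Answer: 46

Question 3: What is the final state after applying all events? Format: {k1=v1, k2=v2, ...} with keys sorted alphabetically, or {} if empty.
  after event 1 (t=4: SET total = -3): {total=-3}
  after event 2 (t=10: SET max = -15): {max=-15, total=-3}
  after event 3 (t=11: SET total = -18): {max=-15, total=-18}
  after event 4 (t=14: SET max = -13): {max=-13, total=-18}
  after event 5 (t=18: SET count = 41): {count=41, max=-13, total=-18}
  after event 6 (t=28: INC total by 7): {count=41, max=-13, total=-11}
  after event 7 (t=35: SET count = 46): {count=46, max=-13, total=-11}
  after event 8 (t=43: SET total = 43): {count=46, max=-13, total=43}
  after event 9 (t=47: DEL total): {count=46, max=-13}

Answer: {count=46, max=-13}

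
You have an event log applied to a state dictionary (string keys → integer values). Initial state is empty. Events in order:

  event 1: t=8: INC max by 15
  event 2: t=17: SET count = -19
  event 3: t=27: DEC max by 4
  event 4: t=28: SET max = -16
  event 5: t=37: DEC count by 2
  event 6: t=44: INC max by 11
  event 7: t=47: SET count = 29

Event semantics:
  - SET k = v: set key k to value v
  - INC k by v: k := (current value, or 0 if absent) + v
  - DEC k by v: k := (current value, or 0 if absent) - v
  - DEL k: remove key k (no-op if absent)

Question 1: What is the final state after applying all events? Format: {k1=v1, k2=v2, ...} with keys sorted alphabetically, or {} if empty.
Answer: {count=29, max=-5}

Derivation:
  after event 1 (t=8: INC max by 15): {max=15}
  after event 2 (t=17: SET count = -19): {count=-19, max=15}
  after event 3 (t=27: DEC max by 4): {count=-19, max=11}
  after event 4 (t=28: SET max = -16): {count=-19, max=-16}
  after event 5 (t=37: DEC count by 2): {count=-21, max=-16}
  after event 6 (t=44: INC max by 11): {count=-21, max=-5}
  after event 7 (t=47: SET count = 29): {count=29, max=-5}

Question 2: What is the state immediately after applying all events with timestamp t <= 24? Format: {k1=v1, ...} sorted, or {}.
Apply events with t <= 24 (2 events):
  after event 1 (t=8: INC max by 15): {max=15}
  after event 2 (t=17: SET count = -19): {count=-19, max=15}

Answer: {count=-19, max=15}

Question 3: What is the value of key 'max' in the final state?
Answer: -5

Derivation:
Track key 'max' through all 7 events:
  event 1 (t=8: INC max by 15): max (absent) -> 15
  event 2 (t=17: SET count = -19): max unchanged
  event 3 (t=27: DEC max by 4): max 15 -> 11
  event 4 (t=28: SET max = -16): max 11 -> -16
  event 5 (t=37: DEC count by 2): max unchanged
  event 6 (t=44: INC max by 11): max -16 -> -5
  event 7 (t=47: SET count = 29): max unchanged
Final: max = -5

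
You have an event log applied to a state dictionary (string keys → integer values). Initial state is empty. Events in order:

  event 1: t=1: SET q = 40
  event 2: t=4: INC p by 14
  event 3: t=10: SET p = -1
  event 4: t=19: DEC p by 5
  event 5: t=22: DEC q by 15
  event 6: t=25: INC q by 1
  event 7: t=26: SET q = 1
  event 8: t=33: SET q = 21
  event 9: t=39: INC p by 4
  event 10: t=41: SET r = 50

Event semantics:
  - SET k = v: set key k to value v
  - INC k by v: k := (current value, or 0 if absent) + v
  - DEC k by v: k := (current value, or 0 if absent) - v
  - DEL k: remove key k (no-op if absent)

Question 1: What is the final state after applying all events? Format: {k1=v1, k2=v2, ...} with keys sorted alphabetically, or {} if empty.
  after event 1 (t=1: SET q = 40): {q=40}
  after event 2 (t=4: INC p by 14): {p=14, q=40}
  after event 3 (t=10: SET p = -1): {p=-1, q=40}
  after event 4 (t=19: DEC p by 5): {p=-6, q=40}
  after event 5 (t=22: DEC q by 15): {p=-6, q=25}
  after event 6 (t=25: INC q by 1): {p=-6, q=26}
  after event 7 (t=26: SET q = 1): {p=-6, q=1}
  after event 8 (t=33: SET q = 21): {p=-6, q=21}
  after event 9 (t=39: INC p by 4): {p=-2, q=21}
  after event 10 (t=41: SET r = 50): {p=-2, q=21, r=50}

Answer: {p=-2, q=21, r=50}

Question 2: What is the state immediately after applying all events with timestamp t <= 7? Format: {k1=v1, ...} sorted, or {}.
Answer: {p=14, q=40}

Derivation:
Apply events with t <= 7 (2 events):
  after event 1 (t=1: SET q = 40): {q=40}
  after event 2 (t=4: INC p by 14): {p=14, q=40}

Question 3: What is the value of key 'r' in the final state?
Answer: 50

Derivation:
Track key 'r' through all 10 events:
  event 1 (t=1: SET q = 40): r unchanged
  event 2 (t=4: INC p by 14): r unchanged
  event 3 (t=10: SET p = -1): r unchanged
  event 4 (t=19: DEC p by 5): r unchanged
  event 5 (t=22: DEC q by 15): r unchanged
  event 6 (t=25: INC q by 1): r unchanged
  event 7 (t=26: SET q = 1): r unchanged
  event 8 (t=33: SET q = 21): r unchanged
  event 9 (t=39: INC p by 4): r unchanged
  event 10 (t=41: SET r = 50): r (absent) -> 50
Final: r = 50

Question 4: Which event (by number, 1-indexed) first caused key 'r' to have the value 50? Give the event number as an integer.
Looking for first event where r becomes 50:
  event 10: r (absent) -> 50  <-- first match

Answer: 10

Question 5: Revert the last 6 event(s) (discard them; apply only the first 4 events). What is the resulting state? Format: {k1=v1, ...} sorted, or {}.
Answer: {p=-6, q=40}

Derivation:
Keep first 4 events (discard last 6):
  after event 1 (t=1: SET q = 40): {q=40}
  after event 2 (t=4: INC p by 14): {p=14, q=40}
  after event 3 (t=10: SET p = -1): {p=-1, q=40}
  after event 4 (t=19: DEC p by 5): {p=-6, q=40}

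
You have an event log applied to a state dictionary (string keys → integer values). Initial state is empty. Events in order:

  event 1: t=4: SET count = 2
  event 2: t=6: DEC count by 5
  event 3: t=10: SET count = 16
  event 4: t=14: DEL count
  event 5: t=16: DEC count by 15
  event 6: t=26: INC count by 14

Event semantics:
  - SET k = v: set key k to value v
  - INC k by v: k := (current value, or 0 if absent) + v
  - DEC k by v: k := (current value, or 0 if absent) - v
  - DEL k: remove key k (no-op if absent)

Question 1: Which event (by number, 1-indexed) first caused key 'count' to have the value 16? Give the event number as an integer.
Answer: 3

Derivation:
Looking for first event where count becomes 16:
  event 1: count = 2
  event 2: count = -3
  event 3: count -3 -> 16  <-- first match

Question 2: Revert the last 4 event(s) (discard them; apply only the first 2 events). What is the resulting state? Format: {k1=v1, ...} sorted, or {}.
Keep first 2 events (discard last 4):
  after event 1 (t=4: SET count = 2): {count=2}
  after event 2 (t=6: DEC count by 5): {count=-3}

Answer: {count=-3}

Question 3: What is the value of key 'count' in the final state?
Track key 'count' through all 6 events:
  event 1 (t=4: SET count = 2): count (absent) -> 2
  event 2 (t=6: DEC count by 5): count 2 -> -3
  event 3 (t=10: SET count = 16): count -3 -> 16
  event 4 (t=14: DEL count): count 16 -> (absent)
  event 5 (t=16: DEC count by 15): count (absent) -> -15
  event 6 (t=26: INC count by 14): count -15 -> -1
Final: count = -1

Answer: -1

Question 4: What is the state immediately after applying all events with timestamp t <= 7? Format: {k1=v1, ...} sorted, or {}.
Apply events with t <= 7 (2 events):
  after event 1 (t=4: SET count = 2): {count=2}
  after event 2 (t=6: DEC count by 5): {count=-3}

Answer: {count=-3}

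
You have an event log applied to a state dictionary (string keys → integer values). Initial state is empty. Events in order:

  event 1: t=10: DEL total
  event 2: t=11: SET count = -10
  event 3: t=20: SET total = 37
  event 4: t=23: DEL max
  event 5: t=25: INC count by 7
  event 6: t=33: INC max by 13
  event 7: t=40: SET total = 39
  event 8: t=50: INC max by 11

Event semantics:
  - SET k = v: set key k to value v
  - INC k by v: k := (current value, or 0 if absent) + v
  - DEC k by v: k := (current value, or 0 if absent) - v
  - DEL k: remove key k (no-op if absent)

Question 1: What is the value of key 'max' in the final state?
Track key 'max' through all 8 events:
  event 1 (t=10: DEL total): max unchanged
  event 2 (t=11: SET count = -10): max unchanged
  event 3 (t=20: SET total = 37): max unchanged
  event 4 (t=23: DEL max): max (absent) -> (absent)
  event 5 (t=25: INC count by 7): max unchanged
  event 6 (t=33: INC max by 13): max (absent) -> 13
  event 7 (t=40: SET total = 39): max unchanged
  event 8 (t=50: INC max by 11): max 13 -> 24
Final: max = 24

Answer: 24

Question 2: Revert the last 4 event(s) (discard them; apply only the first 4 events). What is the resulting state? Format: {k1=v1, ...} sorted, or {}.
Keep first 4 events (discard last 4):
  after event 1 (t=10: DEL total): {}
  after event 2 (t=11: SET count = -10): {count=-10}
  after event 3 (t=20: SET total = 37): {count=-10, total=37}
  after event 4 (t=23: DEL max): {count=-10, total=37}

Answer: {count=-10, total=37}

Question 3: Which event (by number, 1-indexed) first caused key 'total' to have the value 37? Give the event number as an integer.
Answer: 3

Derivation:
Looking for first event where total becomes 37:
  event 3: total (absent) -> 37  <-- first match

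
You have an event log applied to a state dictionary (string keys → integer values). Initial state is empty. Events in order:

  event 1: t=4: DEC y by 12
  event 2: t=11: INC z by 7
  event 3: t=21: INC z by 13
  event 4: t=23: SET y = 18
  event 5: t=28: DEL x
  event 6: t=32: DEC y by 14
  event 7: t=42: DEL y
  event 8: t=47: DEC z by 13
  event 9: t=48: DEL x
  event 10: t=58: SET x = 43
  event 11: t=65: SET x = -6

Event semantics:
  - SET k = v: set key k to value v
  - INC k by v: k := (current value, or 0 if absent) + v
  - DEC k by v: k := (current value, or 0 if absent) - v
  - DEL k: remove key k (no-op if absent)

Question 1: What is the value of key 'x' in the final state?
Answer: -6

Derivation:
Track key 'x' through all 11 events:
  event 1 (t=4: DEC y by 12): x unchanged
  event 2 (t=11: INC z by 7): x unchanged
  event 3 (t=21: INC z by 13): x unchanged
  event 4 (t=23: SET y = 18): x unchanged
  event 5 (t=28: DEL x): x (absent) -> (absent)
  event 6 (t=32: DEC y by 14): x unchanged
  event 7 (t=42: DEL y): x unchanged
  event 8 (t=47: DEC z by 13): x unchanged
  event 9 (t=48: DEL x): x (absent) -> (absent)
  event 10 (t=58: SET x = 43): x (absent) -> 43
  event 11 (t=65: SET x = -6): x 43 -> -6
Final: x = -6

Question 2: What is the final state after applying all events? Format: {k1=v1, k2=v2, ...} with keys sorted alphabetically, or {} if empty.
Answer: {x=-6, z=7}

Derivation:
  after event 1 (t=4: DEC y by 12): {y=-12}
  after event 2 (t=11: INC z by 7): {y=-12, z=7}
  after event 3 (t=21: INC z by 13): {y=-12, z=20}
  after event 4 (t=23: SET y = 18): {y=18, z=20}
  after event 5 (t=28: DEL x): {y=18, z=20}
  after event 6 (t=32: DEC y by 14): {y=4, z=20}
  after event 7 (t=42: DEL y): {z=20}
  after event 8 (t=47: DEC z by 13): {z=7}
  after event 9 (t=48: DEL x): {z=7}
  after event 10 (t=58: SET x = 43): {x=43, z=7}
  after event 11 (t=65: SET x = -6): {x=-6, z=7}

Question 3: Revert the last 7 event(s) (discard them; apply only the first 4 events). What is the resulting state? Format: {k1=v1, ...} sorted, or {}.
Answer: {y=18, z=20}

Derivation:
Keep first 4 events (discard last 7):
  after event 1 (t=4: DEC y by 12): {y=-12}
  after event 2 (t=11: INC z by 7): {y=-12, z=7}
  after event 3 (t=21: INC z by 13): {y=-12, z=20}
  after event 4 (t=23: SET y = 18): {y=18, z=20}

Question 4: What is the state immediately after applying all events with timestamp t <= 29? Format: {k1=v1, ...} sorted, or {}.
Answer: {y=18, z=20}

Derivation:
Apply events with t <= 29 (5 events):
  after event 1 (t=4: DEC y by 12): {y=-12}
  after event 2 (t=11: INC z by 7): {y=-12, z=7}
  after event 3 (t=21: INC z by 13): {y=-12, z=20}
  after event 4 (t=23: SET y = 18): {y=18, z=20}
  after event 5 (t=28: DEL x): {y=18, z=20}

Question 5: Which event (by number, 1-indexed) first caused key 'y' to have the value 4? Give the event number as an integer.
Answer: 6

Derivation:
Looking for first event where y becomes 4:
  event 1: y = -12
  event 2: y = -12
  event 3: y = -12
  event 4: y = 18
  event 5: y = 18
  event 6: y 18 -> 4  <-- first match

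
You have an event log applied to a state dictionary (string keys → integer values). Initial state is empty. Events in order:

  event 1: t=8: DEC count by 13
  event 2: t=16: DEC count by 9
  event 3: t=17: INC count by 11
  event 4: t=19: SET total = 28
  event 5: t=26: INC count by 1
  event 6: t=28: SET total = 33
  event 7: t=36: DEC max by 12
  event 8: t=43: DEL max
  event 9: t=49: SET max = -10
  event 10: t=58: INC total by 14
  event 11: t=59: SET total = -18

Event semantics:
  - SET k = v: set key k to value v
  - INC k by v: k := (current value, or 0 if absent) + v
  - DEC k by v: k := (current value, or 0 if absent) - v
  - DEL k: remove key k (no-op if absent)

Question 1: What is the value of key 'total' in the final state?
Answer: -18

Derivation:
Track key 'total' through all 11 events:
  event 1 (t=8: DEC count by 13): total unchanged
  event 2 (t=16: DEC count by 9): total unchanged
  event 3 (t=17: INC count by 11): total unchanged
  event 4 (t=19: SET total = 28): total (absent) -> 28
  event 5 (t=26: INC count by 1): total unchanged
  event 6 (t=28: SET total = 33): total 28 -> 33
  event 7 (t=36: DEC max by 12): total unchanged
  event 8 (t=43: DEL max): total unchanged
  event 9 (t=49: SET max = -10): total unchanged
  event 10 (t=58: INC total by 14): total 33 -> 47
  event 11 (t=59: SET total = -18): total 47 -> -18
Final: total = -18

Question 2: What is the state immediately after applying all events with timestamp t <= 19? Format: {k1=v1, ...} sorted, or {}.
Apply events with t <= 19 (4 events):
  after event 1 (t=8: DEC count by 13): {count=-13}
  after event 2 (t=16: DEC count by 9): {count=-22}
  after event 3 (t=17: INC count by 11): {count=-11}
  after event 4 (t=19: SET total = 28): {count=-11, total=28}

Answer: {count=-11, total=28}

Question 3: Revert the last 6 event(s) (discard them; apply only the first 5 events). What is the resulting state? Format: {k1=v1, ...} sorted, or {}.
Answer: {count=-10, total=28}

Derivation:
Keep first 5 events (discard last 6):
  after event 1 (t=8: DEC count by 13): {count=-13}
  after event 2 (t=16: DEC count by 9): {count=-22}
  after event 3 (t=17: INC count by 11): {count=-11}
  after event 4 (t=19: SET total = 28): {count=-11, total=28}
  after event 5 (t=26: INC count by 1): {count=-10, total=28}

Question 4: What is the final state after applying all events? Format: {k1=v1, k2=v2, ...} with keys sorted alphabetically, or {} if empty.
Answer: {count=-10, max=-10, total=-18}

Derivation:
  after event 1 (t=8: DEC count by 13): {count=-13}
  after event 2 (t=16: DEC count by 9): {count=-22}
  after event 3 (t=17: INC count by 11): {count=-11}
  after event 4 (t=19: SET total = 28): {count=-11, total=28}
  after event 5 (t=26: INC count by 1): {count=-10, total=28}
  after event 6 (t=28: SET total = 33): {count=-10, total=33}
  after event 7 (t=36: DEC max by 12): {count=-10, max=-12, total=33}
  after event 8 (t=43: DEL max): {count=-10, total=33}
  after event 9 (t=49: SET max = -10): {count=-10, max=-10, total=33}
  after event 10 (t=58: INC total by 14): {count=-10, max=-10, total=47}
  after event 11 (t=59: SET total = -18): {count=-10, max=-10, total=-18}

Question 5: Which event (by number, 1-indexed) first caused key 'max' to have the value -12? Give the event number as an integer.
Answer: 7

Derivation:
Looking for first event where max becomes -12:
  event 7: max (absent) -> -12  <-- first match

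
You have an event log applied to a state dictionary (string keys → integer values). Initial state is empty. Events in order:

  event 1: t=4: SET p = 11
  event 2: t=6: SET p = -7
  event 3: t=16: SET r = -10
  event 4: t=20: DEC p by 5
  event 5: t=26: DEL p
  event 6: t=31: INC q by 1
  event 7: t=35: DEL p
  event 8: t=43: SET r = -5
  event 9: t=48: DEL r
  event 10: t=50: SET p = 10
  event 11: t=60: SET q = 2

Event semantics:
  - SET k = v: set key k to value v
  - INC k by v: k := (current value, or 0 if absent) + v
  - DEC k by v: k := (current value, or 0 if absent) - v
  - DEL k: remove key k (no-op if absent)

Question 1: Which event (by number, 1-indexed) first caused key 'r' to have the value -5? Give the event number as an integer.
Answer: 8

Derivation:
Looking for first event where r becomes -5:
  event 3: r = -10
  event 4: r = -10
  event 5: r = -10
  event 6: r = -10
  event 7: r = -10
  event 8: r -10 -> -5  <-- first match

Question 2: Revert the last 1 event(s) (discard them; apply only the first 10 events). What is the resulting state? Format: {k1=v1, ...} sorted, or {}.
Answer: {p=10, q=1}

Derivation:
Keep first 10 events (discard last 1):
  after event 1 (t=4: SET p = 11): {p=11}
  after event 2 (t=6: SET p = -7): {p=-7}
  after event 3 (t=16: SET r = -10): {p=-7, r=-10}
  after event 4 (t=20: DEC p by 5): {p=-12, r=-10}
  after event 5 (t=26: DEL p): {r=-10}
  after event 6 (t=31: INC q by 1): {q=1, r=-10}
  after event 7 (t=35: DEL p): {q=1, r=-10}
  after event 8 (t=43: SET r = -5): {q=1, r=-5}
  after event 9 (t=48: DEL r): {q=1}
  after event 10 (t=50: SET p = 10): {p=10, q=1}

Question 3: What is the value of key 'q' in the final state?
Answer: 2

Derivation:
Track key 'q' through all 11 events:
  event 1 (t=4: SET p = 11): q unchanged
  event 2 (t=6: SET p = -7): q unchanged
  event 3 (t=16: SET r = -10): q unchanged
  event 4 (t=20: DEC p by 5): q unchanged
  event 5 (t=26: DEL p): q unchanged
  event 6 (t=31: INC q by 1): q (absent) -> 1
  event 7 (t=35: DEL p): q unchanged
  event 8 (t=43: SET r = -5): q unchanged
  event 9 (t=48: DEL r): q unchanged
  event 10 (t=50: SET p = 10): q unchanged
  event 11 (t=60: SET q = 2): q 1 -> 2
Final: q = 2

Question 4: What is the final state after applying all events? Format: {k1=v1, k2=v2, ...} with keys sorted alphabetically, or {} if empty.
  after event 1 (t=4: SET p = 11): {p=11}
  after event 2 (t=6: SET p = -7): {p=-7}
  after event 3 (t=16: SET r = -10): {p=-7, r=-10}
  after event 4 (t=20: DEC p by 5): {p=-12, r=-10}
  after event 5 (t=26: DEL p): {r=-10}
  after event 6 (t=31: INC q by 1): {q=1, r=-10}
  after event 7 (t=35: DEL p): {q=1, r=-10}
  after event 8 (t=43: SET r = -5): {q=1, r=-5}
  after event 9 (t=48: DEL r): {q=1}
  after event 10 (t=50: SET p = 10): {p=10, q=1}
  after event 11 (t=60: SET q = 2): {p=10, q=2}

Answer: {p=10, q=2}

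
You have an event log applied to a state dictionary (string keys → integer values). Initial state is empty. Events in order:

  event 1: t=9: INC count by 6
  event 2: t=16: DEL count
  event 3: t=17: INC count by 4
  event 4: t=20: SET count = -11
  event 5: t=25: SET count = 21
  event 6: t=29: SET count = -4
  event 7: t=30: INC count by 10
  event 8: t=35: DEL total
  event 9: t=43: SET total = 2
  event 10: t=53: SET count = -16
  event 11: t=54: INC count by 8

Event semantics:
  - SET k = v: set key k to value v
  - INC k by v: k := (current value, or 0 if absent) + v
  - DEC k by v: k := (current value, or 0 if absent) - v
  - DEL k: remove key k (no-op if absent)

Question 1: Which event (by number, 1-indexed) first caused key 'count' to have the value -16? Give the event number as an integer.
Looking for first event where count becomes -16:
  event 1: count = 6
  event 2: count = (absent)
  event 3: count = 4
  event 4: count = -11
  event 5: count = 21
  event 6: count = -4
  event 7: count = 6
  event 8: count = 6
  event 9: count = 6
  event 10: count 6 -> -16  <-- first match

Answer: 10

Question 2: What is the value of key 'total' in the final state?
Track key 'total' through all 11 events:
  event 1 (t=9: INC count by 6): total unchanged
  event 2 (t=16: DEL count): total unchanged
  event 3 (t=17: INC count by 4): total unchanged
  event 4 (t=20: SET count = -11): total unchanged
  event 5 (t=25: SET count = 21): total unchanged
  event 6 (t=29: SET count = -4): total unchanged
  event 7 (t=30: INC count by 10): total unchanged
  event 8 (t=35: DEL total): total (absent) -> (absent)
  event 9 (t=43: SET total = 2): total (absent) -> 2
  event 10 (t=53: SET count = -16): total unchanged
  event 11 (t=54: INC count by 8): total unchanged
Final: total = 2

Answer: 2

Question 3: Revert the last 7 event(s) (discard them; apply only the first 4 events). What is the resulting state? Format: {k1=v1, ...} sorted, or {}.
Keep first 4 events (discard last 7):
  after event 1 (t=9: INC count by 6): {count=6}
  after event 2 (t=16: DEL count): {}
  after event 3 (t=17: INC count by 4): {count=4}
  after event 4 (t=20: SET count = -11): {count=-11}

Answer: {count=-11}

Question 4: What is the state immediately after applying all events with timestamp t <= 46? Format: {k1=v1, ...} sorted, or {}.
Apply events with t <= 46 (9 events):
  after event 1 (t=9: INC count by 6): {count=6}
  after event 2 (t=16: DEL count): {}
  after event 3 (t=17: INC count by 4): {count=4}
  after event 4 (t=20: SET count = -11): {count=-11}
  after event 5 (t=25: SET count = 21): {count=21}
  after event 6 (t=29: SET count = -4): {count=-4}
  after event 7 (t=30: INC count by 10): {count=6}
  after event 8 (t=35: DEL total): {count=6}
  after event 9 (t=43: SET total = 2): {count=6, total=2}

Answer: {count=6, total=2}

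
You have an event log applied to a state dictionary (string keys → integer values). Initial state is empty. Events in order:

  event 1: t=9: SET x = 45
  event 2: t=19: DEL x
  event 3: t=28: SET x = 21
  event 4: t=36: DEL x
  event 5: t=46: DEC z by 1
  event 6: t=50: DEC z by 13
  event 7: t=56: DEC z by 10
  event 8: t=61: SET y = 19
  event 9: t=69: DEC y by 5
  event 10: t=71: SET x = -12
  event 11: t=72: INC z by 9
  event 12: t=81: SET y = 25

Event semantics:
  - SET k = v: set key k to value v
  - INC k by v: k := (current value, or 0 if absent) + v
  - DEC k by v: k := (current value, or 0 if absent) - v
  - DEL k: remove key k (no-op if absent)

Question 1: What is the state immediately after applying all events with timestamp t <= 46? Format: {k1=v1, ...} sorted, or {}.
Apply events with t <= 46 (5 events):
  after event 1 (t=9: SET x = 45): {x=45}
  after event 2 (t=19: DEL x): {}
  after event 3 (t=28: SET x = 21): {x=21}
  after event 4 (t=36: DEL x): {}
  after event 5 (t=46: DEC z by 1): {z=-1}

Answer: {z=-1}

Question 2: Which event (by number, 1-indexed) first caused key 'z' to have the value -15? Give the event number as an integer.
Looking for first event where z becomes -15:
  event 5: z = -1
  event 6: z = -14
  event 7: z = -24
  event 8: z = -24
  event 9: z = -24
  event 10: z = -24
  event 11: z -24 -> -15  <-- first match

Answer: 11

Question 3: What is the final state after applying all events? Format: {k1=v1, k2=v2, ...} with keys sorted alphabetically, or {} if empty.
Answer: {x=-12, y=25, z=-15}

Derivation:
  after event 1 (t=9: SET x = 45): {x=45}
  after event 2 (t=19: DEL x): {}
  after event 3 (t=28: SET x = 21): {x=21}
  after event 4 (t=36: DEL x): {}
  after event 5 (t=46: DEC z by 1): {z=-1}
  after event 6 (t=50: DEC z by 13): {z=-14}
  after event 7 (t=56: DEC z by 10): {z=-24}
  after event 8 (t=61: SET y = 19): {y=19, z=-24}
  after event 9 (t=69: DEC y by 5): {y=14, z=-24}
  after event 10 (t=71: SET x = -12): {x=-12, y=14, z=-24}
  after event 11 (t=72: INC z by 9): {x=-12, y=14, z=-15}
  after event 12 (t=81: SET y = 25): {x=-12, y=25, z=-15}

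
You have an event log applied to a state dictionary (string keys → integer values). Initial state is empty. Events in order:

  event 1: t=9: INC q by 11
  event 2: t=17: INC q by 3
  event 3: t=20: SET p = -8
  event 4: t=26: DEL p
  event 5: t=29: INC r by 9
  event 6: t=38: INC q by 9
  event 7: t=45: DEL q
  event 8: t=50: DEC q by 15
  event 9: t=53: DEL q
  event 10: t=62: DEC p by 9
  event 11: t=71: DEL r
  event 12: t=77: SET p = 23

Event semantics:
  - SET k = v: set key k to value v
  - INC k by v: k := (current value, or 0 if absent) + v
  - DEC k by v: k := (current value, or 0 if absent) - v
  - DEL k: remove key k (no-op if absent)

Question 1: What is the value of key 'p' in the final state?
Track key 'p' through all 12 events:
  event 1 (t=9: INC q by 11): p unchanged
  event 2 (t=17: INC q by 3): p unchanged
  event 3 (t=20: SET p = -8): p (absent) -> -8
  event 4 (t=26: DEL p): p -8 -> (absent)
  event 5 (t=29: INC r by 9): p unchanged
  event 6 (t=38: INC q by 9): p unchanged
  event 7 (t=45: DEL q): p unchanged
  event 8 (t=50: DEC q by 15): p unchanged
  event 9 (t=53: DEL q): p unchanged
  event 10 (t=62: DEC p by 9): p (absent) -> -9
  event 11 (t=71: DEL r): p unchanged
  event 12 (t=77: SET p = 23): p -9 -> 23
Final: p = 23

Answer: 23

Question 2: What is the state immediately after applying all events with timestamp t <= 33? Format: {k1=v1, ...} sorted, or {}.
Apply events with t <= 33 (5 events):
  after event 1 (t=9: INC q by 11): {q=11}
  after event 2 (t=17: INC q by 3): {q=14}
  after event 3 (t=20: SET p = -8): {p=-8, q=14}
  after event 4 (t=26: DEL p): {q=14}
  after event 5 (t=29: INC r by 9): {q=14, r=9}

Answer: {q=14, r=9}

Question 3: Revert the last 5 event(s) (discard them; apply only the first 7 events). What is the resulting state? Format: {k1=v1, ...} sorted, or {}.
Answer: {r=9}

Derivation:
Keep first 7 events (discard last 5):
  after event 1 (t=9: INC q by 11): {q=11}
  after event 2 (t=17: INC q by 3): {q=14}
  after event 3 (t=20: SET p = -8): {p=-8, q=14}
  after event 4 (t=26: DEL p): {q=14}
  after event 5 (t=29: INC r by 9): {q=14, r=9}
  after event 6 (t=38: INC q by 9): {q=23, r=9}
  after event 7 (t=45: DEL q): {r=9}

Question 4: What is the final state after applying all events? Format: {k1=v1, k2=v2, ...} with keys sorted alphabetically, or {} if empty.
  after event 1 (t=9: INC q by 11): {q=11}
  after event 2 (t=17: INC q by 3): {q=14}
  after event 3 (t=20: SET p = -8): {p=-8, q=14}
  after event 4 (t=26: DEL p): {q=14}
  after event 5 (t=29: INC r by 9): {q=14, r=9}
  after event 6 (t=38: INC q by 9): {q=23, r=9}
  after event 7 (t=45: DEL q): {r=9}
  after event 8 (t=50: DEC q by 15): {q=-15, r=9}
  after event 9 (t=53: DEL q): {r=9}
  after event 10 (t=62: DEC p by 9): {p=-9, r=9}
  after event 11 (t=71: DEL r): {p=-9}
  after event 12 (t=77: SET p = 23): {p=23}

Answer: {p=23}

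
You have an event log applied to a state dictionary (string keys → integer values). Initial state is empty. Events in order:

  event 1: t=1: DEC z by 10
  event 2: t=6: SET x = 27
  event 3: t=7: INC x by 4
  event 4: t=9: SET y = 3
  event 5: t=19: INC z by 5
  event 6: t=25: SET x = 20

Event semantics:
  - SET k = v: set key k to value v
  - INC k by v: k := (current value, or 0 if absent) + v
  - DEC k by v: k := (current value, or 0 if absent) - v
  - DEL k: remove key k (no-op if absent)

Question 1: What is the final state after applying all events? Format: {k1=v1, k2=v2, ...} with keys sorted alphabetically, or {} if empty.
  after event 1 (t=1: DEC z by 10): {z=-10}
  after event 2 (t=6: SET x = 27): {x=27, z=-10}
  after event 3 (t=7: INC x by 4): {x=31, z=-10}
  after event 4 (t=9: SET y = 3): {x=31, y=3, z=-10}
  after event 5 (t=19: INC z by 5): {x=31, y=3, z=-5}
  after event 6 (t=25: SET x = 20): {x=20, y=3, z=-5}

Answer: {x=20, y=3, z=-5}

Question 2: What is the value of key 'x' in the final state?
Track key 'x' through all 6 events:
  event 1 (t=1: DEC z by 10): x unchanged
  event 2 (t=6: SET x = 27): x (absent) -> 27
  event 3 (t=7: INC x by 4): x 27 -> 31
  event 4 (t=9: SET y = 3): x unchanged
  event 5 (t=19: INC z by 5): x unchanged
  event 6 (t=25: SET x = 20): x 31 -> 20
Final: x = 20

Answer: 20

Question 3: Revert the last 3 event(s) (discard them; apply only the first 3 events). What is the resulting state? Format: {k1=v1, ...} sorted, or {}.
Keep first 3 events (discard last 3):
  after event 1 (t=1: DEC z by 10): {z=-10}
  after event 2 (t=6: SET x = 27): {x=27, z=-10}
  after event 3 (t=7: INC x by 4): {x=31, z=-10}

Answer: {x=31, z=-10}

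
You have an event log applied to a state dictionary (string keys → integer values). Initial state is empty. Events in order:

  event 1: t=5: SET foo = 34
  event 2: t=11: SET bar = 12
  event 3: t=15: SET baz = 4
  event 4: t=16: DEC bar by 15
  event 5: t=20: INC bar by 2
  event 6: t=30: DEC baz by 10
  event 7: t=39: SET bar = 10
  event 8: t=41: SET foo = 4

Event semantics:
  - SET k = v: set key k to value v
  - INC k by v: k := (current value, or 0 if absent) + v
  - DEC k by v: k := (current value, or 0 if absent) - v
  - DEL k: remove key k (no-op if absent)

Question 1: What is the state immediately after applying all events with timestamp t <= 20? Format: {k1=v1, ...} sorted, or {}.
Apply events with t <= 20 (5 events):
  after event 1 (t=5: SET foo = 34): {foo=34}
  after event 2 (t=11: SET bar = 12): {bar=12, foo=34}
  after event 3 (t=15: SET baz = 4): {bar=12, baz=4, foo=34}
  after event 4 (t=16: DEC bar by 15): {bar=-3, baz=4, foo=34}
  after event 5 (t=20: INC bar by 2): {bar=-1, baz=4, foo=34}

Answer: {bar=-1, baz=4, foo=34}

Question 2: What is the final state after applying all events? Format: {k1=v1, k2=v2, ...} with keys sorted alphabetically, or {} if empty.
Answer: {bar=10, baz=-6, foo=4}

Derivation:
  after event 1 (t=5: SET foo = 34): {foo=34}
  after event 2 (t=11: SET bar = 12): {bar=12, foo=34}
  after event 3 (t=15: SET baz = 4): {bar=12, baz=4, foo=34}
  after event 4 (t=16: DEC bar by 15): {bar=-3, baz=4, foo=34}
  after event 5 (t=20: INC bar by 2): {bar=-1, baz=4, foo=34}
  after event 6 (t=30: DEC baz by 10): {bar=-1, baz=-6, foo=34}
  after event 7 (t=39: SET bar = 10): {bar=10, baz=-6, foo=34}
  after event 8 (t=41: SET foo = 4): {bar=10, baz=-6, foo=4}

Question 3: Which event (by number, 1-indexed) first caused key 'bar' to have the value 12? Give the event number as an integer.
Answer: 2

Derivation:
Looking for first event where bar becomes 12:
  event 2: bar (absent) -> 12  <-- first match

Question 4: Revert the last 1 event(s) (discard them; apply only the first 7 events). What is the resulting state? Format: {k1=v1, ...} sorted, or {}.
Keep first 7 events (discard last 1):
  after event 1 (t=5: SET foo = 34): {foo=34}
  after event 2 (t=11: SET bar = 12): {bar=12, foo=34}
  after event 3 (t=15: SET baz = 4): {bar=12, baz=4, foo=34}
  after event 4 (t=16: DEC bar by 15): {bar=-3, baz=4, foo=34}
  after event 5 (t=20: INC bar by 2): {bar=-1, baz=4, foo=34}
  after event 6 (t=30: DEC baz by 10): {bar=-1, baz=-6, foo=34}
  after event 7 (t=39: SET bar = 10): {bar=10, baz=-6, foo=34}

Answer: {bar=10, baz=-6, foo=34}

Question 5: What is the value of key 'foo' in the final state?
Track key 'foo' through all 8 events:
  event 1 (t=5: SET foo = 34): foo (absent) -> 34
  event 2 (t=11: SET bar = 12): foo unchanged
  event 3 (t=15: SET baz = 4): foo unchanged
  event 4 (t=16: DEC bar by 15): foo unchanged
  event 5 (t=20: INC bar by 2): foo unchanged
  event 6 (t=30: DEC baz by 10): foo unchanged
  event 7 (t=39: SET bar = 10): foo unchanged
  event 8 (t=41: SET foo = 4): foo 34 -> 4
Final: foo = 4

Answer: 4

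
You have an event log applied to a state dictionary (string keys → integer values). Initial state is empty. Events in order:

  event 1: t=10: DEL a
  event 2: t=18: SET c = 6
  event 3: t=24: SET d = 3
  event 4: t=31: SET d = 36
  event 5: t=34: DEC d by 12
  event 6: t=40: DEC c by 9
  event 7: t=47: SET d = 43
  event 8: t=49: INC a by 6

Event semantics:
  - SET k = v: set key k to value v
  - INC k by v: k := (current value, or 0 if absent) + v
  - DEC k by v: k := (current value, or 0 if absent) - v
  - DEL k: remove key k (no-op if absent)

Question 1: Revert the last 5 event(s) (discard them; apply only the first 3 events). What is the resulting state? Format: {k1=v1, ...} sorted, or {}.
Keep first 3 events (discard last 5):
  after event 1 (t=10: DEL a): {}
  after event 2 (t=18: SET c = 6): {c=6}
  after event 3 (t=24: SET d = 3): {c=6, d=3}

Answer: {c=6, d=3}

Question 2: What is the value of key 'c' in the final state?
Track key 'c' through all 8 events:
  event 1 (t=10: DEL a): c unchanged
  event 2 (t=18: SET c = 6): c (absent) -> 6
  event 3 (t=24: SET d = 3): c unchanged
  event 4 (t=31: SET d = 36): c unchanged
  event 5 (t=34: DEC d by 12): c unchanged
  event 6 (t=40: DEC c by 9): c 6 -> -3
  event 7 (t=47: SET d = 43): c unchanged
  event 8 (t=49: INC a by 6): c unchanged
Final: c = -3

Answer: -3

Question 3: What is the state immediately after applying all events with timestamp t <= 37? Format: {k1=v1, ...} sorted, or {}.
Apply events with t <= 37 (5 events):
  after event 1 (t=10: DEL a): {}
  after event 2 (t=18: SET c = 6): {c=6}
  after event 3 (t=24: SET d = 3): {c=6, d=3}
  after event 4 (t=31: SET d = 36): {c=6, d=36}
  after event 5 (t=34: DEC d by 12): {c=6, d=24}

Answer: {c=6, d=24}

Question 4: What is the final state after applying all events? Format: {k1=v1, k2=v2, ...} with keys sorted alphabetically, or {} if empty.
Answer: {a=6, c=-3, d=43}

Derivation:
  after event 1 (t=10: DEL a): {}
  after event 2 (t=18: SET c = 6): {c=6}
  after event 3 (t=24: SET d = 3): {c=6, d=3}
  after event 4 (t=31: SET d = 36): {c=6, d=36}
  after event 5 (t=34: DEC d by 12): {c=6, d=24}
  after event 6 (t=40: DEC c by 9): {c=-3, d=24}
  after event 7 (t=47: SET d = 43): {c=-3, d=43}
  after event 8 (t=49: INC a by 6): {a=6, c=-3, d=43}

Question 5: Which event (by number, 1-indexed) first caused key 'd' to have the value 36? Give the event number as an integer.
Answer: 4

Derivation:
Looking for first event where d becomes 36:
  event 3: d = 3
  event 4: d 3 -> 36  <-- first match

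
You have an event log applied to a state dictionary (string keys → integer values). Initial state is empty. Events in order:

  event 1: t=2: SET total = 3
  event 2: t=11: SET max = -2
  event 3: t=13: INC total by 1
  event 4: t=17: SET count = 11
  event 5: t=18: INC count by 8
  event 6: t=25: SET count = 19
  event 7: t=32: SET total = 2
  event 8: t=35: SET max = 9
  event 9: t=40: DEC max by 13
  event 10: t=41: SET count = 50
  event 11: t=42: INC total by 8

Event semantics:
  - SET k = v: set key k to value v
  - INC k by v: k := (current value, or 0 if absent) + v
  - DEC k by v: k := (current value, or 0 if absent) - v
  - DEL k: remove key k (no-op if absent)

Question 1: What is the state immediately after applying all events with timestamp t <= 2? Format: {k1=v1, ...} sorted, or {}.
Apply events with t <= 2 (1 events):
  after event 1 (t=2: SET total = 3): {total=3}

Answer: {total=3}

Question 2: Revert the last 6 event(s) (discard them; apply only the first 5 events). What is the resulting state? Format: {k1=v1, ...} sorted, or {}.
Keep first 5 events (discard last 6):
  after event 1 (t=2: SET total = 3): {total=3}
  after event 2 (t=11: SET max = -2): {max=-2, total=3}
  after event 3 (t=13: INC total by 1): {max=-2, total=4}
  after event 4 (t=17: SET count = 11): {count=11, max=-2, total=4}
  after event 5 (t=18: INC count by 8): {count=19, max=-2, total=4}

Answer: {count=19, max=-2, total=4}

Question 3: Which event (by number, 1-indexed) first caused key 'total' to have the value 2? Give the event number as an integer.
Looking for first event where total becomes 2:
  event 1: total = 3
  event 2: total = 3
  event 3: total = 4
  event 4: total = 4
  event 5: total = 4
  event 6: total = 4
  event 7: total 4 -> 2  <-- first match

Answer: 7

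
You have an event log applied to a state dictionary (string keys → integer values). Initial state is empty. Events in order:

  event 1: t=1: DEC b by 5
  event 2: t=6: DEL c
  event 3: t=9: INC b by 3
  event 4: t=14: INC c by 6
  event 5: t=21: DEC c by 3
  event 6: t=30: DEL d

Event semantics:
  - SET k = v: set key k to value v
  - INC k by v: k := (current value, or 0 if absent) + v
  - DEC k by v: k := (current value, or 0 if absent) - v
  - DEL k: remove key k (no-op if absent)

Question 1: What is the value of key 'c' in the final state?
Track key 'c' through all 6 events:
  event 1 (t=1: DEC b by 5): c unchanged
  event 2 (t=6: DEL c): c (absent) -> (absent)
  event 3 (t=9: INC b by 3): c unchanged
  event 4 (t=14: INC c by 6): c (absent) -> 6
  event 5 (t=21: DEC c by 3): c 6 -> 3
  event 6 (t=30: DEL d): c unchanged
Final: c = 3

Answer: 3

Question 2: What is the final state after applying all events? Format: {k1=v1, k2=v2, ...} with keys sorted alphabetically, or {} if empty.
Answer: {b=-2, c=3}

Derivation:
  after event 1 (t=1: DEC b by 5): {b=-5}
  after event 2 (t=6: DEL c): {b=-5}
  after event 3 (t=9: INC b by 3): {b=-2}
  after event 4 (t=14: INC c by 6): {b=-2, c=6}
  after event 5 (t=21: DEC c by 3): {b=-2, c=3}
  after event 6 (t=30: DEL d): {b=-2, c=3}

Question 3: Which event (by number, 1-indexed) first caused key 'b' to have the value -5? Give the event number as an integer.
Looking for first event where b becomes -5:
  event 1: b (absent) -> -5  <-- first match

Answer: 1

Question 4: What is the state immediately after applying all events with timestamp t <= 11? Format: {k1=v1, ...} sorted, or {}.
Apply events with t <= 11 (3 events):
  after event 1 (t=1: DEC b by 5): {b=-5}
  after event 2 (t=6: DEL c): {b=-5}
  after event 3 (t=9: INC b by 3): {b=-2}

Answer: {b=-2}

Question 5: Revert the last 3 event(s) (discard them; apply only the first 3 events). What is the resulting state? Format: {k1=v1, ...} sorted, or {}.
Answer: {b=-2}

Derivation:
Keep first 3 events (discard last 3):
  after event 1 (t=1: DEC b by 5): {b=-5}
  after event 2 (t=6: DEL c): {b=-5}
  after event 3 (t=9: INC b by 3): {b=-2}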